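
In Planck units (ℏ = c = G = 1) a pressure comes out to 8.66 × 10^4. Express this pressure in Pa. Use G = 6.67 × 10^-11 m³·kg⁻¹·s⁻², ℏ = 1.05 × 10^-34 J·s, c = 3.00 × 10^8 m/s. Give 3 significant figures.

One Planck pressure: p_P = c⁷/(ℏG²) = 4.68 × 10^113 Pa.
8.66 × 10^4 × 4.68 × 10^113 Pa = 4.05 × 10^118 Pa

4.05 × 10^118 Pa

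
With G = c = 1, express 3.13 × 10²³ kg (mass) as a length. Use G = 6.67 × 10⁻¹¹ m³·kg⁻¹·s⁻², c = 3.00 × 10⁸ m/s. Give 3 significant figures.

In G = c = 1 units mass has dimensions of length; the conversion factor is G/c².
3.13 × 10²³ kg × (G/c²) = 2.32 × 10⁻⁴ m

2.32 × 10⁻⁴ m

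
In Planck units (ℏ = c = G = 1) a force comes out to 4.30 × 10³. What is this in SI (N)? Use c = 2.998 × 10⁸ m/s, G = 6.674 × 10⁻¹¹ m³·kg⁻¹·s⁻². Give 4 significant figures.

5.205 × 10⁴⁷ N

One Planck force: F_P = c⁴/G = 1.210 × 10⁴⁴ N.
4.30 × 10³ × 1.210 × 10⁴⁴ N = 5.205 × 10⁴⁷ N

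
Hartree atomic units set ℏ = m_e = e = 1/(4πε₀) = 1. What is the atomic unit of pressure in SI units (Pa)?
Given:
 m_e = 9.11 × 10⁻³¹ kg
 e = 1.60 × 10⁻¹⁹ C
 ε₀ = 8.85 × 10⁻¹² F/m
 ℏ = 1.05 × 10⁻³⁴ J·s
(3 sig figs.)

From ℏ = m_e = e = 1/(4πε₀) = 1 the pressure scale is P_au = E_h/a₀³ = m_e⁴e¹⁰/((4πε₀)⁵ℏ⁸).
E_h = 4.38 × 10⁻¹⁸ J
a₀ = 5.26 × 10⁻¹¹ m
E_h/a₀³ = 3.01 × 10¹³ Pa

3.01 × 10¹³ Pa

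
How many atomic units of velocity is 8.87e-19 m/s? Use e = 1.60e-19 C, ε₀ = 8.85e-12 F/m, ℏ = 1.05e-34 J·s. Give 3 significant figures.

4.05e-25

atomic unit of velocity: v_au = e²/(4πε₀ℏ) = 2.19e6 m/s.
8.87e-19 / 2.19e6 = 4.05e-25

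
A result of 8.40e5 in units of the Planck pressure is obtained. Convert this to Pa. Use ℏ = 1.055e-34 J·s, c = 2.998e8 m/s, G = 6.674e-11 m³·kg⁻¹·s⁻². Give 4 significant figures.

3.891e119 Pa

One Planck pressure: p_P = c⁷/(ℏG²) = 4.632e113 Pa.
8.40e5 × 4.632e113 Pa = 3.891e119 Pa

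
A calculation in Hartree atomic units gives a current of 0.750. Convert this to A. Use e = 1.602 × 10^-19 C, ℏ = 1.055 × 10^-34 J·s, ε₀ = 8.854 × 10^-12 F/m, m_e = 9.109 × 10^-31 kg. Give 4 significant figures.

One atomic unit of electric current: I_au = e E_h/ℏ = m_e e⁵/((4πε₀)²ℏ³) = 6.612 × 10^-3 A.
0.750 × 6.612 × 10^-3 A = 4.959 × 10^-3 A

4.959 × 10^-3 A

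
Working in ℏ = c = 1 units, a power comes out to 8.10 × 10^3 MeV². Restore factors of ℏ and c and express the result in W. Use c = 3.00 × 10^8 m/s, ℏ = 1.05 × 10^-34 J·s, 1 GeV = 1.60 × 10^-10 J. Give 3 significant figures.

Power is [E]/[T] = [E]²/ℏ.
1 GeV² → 1/ℏ × (1 GeV in J)² = 2.44 × 10^14 W.
Convert the energy scale: 8.10 × 10^3 MeV² = 8.10 × 10^-3 GeV².
Result: 8.10 × 10^-3 × 2.44 × 10^14 = 1.97 × 10^12 W.

1.97 × 10^12 W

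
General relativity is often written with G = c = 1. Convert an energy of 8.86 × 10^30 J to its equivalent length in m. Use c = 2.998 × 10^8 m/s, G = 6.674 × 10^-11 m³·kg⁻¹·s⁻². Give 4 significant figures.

Energy → length via G/c⁴.
8.86 × 10^30 J × (G/c⁴) = 7.320 × 10^-14 m

7.320 × 10^-14 m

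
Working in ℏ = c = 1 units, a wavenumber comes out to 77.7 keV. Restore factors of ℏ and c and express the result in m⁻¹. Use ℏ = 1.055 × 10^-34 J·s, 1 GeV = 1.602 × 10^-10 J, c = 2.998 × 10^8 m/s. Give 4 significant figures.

3.935 × 10^11 m⁻¹

Inverse length is [E]/(ℏc).
1 GeV → 1/(ℏc) × (1 GeV in J) = 5.065 × 10^15 m⁻¹.
Convert the energy scale: 77.7 keV = 7.77 × 10^-5 GeV.
Result: 7.77 × 10^-5 × 5.065 × 10^15 = 3.935 × 10^11 m⁻¹.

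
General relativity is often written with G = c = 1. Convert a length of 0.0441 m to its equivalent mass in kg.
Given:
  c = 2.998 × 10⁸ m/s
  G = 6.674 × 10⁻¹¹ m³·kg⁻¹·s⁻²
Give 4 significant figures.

5.939 × 10²⁵ kg

Length → mass via c²/G.
0.0441 m × (c²/G) = 5.939 × 10²⁵ kg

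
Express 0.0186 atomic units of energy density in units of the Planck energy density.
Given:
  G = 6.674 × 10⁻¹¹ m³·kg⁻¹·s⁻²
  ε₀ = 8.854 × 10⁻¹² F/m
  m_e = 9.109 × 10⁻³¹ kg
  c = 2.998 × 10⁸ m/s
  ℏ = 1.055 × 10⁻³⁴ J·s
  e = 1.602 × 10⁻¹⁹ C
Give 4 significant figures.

atomic unit of energy density: u_au = E_h/a₀³ = m_e⁴e¹⁰/((4πε₀)⁵ℏ⁸) = 2.929 × 10¹³ J/m³
Planck energy density: u_P = c⁷/(ℏG²) = 4.632 × 10¹¹³ J/m³
0.0186 × 2.929 × 10¹³ / 4.632 × 10¹¹³ = 1.176 × 10⁻¹⁰²

1.176 × 10⁻¹⁰²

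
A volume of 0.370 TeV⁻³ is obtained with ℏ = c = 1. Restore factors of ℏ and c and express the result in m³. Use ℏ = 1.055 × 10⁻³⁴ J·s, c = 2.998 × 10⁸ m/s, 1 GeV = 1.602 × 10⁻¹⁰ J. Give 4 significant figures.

2.848 × 10⁻⁵⁷ m³

Volume is [L]³ = [E]⁻³·(ℏc)³.
1 GeV⁻³ → (ℏc)³ × (1 GeV in J)⁻³ = 7.696 × 10⁻⁴⁸ m³.
Convert the energy scale: 0.370 TeV⁻³ = 3.70 × 10⁻¹⁰ GeV⁻³.
Result: 3.70 × 10⁻¹⁰ × 7.696 × 10⁻⁴⁸ = 2.848 × 10⁻⁵⁷ m³.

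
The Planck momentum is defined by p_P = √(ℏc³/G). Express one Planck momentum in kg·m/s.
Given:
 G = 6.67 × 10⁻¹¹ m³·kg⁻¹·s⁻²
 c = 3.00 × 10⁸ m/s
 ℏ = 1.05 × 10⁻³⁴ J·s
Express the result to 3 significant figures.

p_P = √(ℏc³/G)
  = √(42.5)
  = 6.52 kg·m/s

6.52 kg·m/s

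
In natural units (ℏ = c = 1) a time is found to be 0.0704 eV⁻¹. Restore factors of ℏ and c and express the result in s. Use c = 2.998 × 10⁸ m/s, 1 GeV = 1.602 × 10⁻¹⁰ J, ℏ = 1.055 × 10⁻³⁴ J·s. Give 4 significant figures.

A time is [E]⁻¹ in ℏ=c=1; restore one factor of ℏ.
1 GeV⁻¹ → ℏ × (1 GeV in J)⁻¹ = 6.586 × 10⁻²⁵ s.
Convert the energy scale: 0.0704 eV⁻¹ = 7.04 × 10⁷ GeV⁻¹.
Result: 7.04 × 10⁷ × 6.586 × 10⁻²⁵ = 4.636 × 10⁻¹⁷ s.

4.636 × 10⁻¹⁷ s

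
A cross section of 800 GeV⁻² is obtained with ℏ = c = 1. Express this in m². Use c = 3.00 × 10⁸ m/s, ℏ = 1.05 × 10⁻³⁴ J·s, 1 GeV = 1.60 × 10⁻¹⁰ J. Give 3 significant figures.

3.10 × 10⁻²⁹ m²

Area is [L]² = [E]⁻²·(ℏc)²; restore (ℏc)².
1 GeV⁻² → (ℏc)² × (1 GeV in J)⁻² = 3.88 × 10⁻³² m².
Result: 800 × 3.88 × 10⁻³² = 3.10 × 10⁻²⁹ m².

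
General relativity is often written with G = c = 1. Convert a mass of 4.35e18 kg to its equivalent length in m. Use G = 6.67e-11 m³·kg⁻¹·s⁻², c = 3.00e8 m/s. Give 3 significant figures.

3.22e-9 m

In G = c = 1 units mass has dimensions of length; the conversion factor is G/c².
4.35e18 kg × (G/c²) = 3.22e-9 m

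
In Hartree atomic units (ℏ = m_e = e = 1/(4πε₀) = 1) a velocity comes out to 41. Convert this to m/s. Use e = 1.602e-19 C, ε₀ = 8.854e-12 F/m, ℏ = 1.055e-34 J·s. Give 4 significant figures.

8.964e7 m/s

One atomic unit of velocity: v_au = e²/(4πε₀ℏ) = 2.186e6 m/s.
41 × 2.186e6 m/s = 8.964e7 m/s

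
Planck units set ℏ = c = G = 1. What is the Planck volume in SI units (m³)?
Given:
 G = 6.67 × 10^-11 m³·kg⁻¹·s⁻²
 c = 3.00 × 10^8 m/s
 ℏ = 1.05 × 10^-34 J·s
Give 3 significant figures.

From ℏ = c = G = 1 the volume scale is V_P = (ℏG/c³)^(3/2).
  = √(1.75 × 10^-209)
  = 4.18 × 10^-105 m³

4.18 × 10^-105 m³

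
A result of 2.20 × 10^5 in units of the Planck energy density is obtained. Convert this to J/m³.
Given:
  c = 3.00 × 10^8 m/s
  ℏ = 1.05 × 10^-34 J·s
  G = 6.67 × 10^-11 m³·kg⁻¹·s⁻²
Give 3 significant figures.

One Planck energy density: u_P = c⁷/(ℏG²) = 4.68 × 10^113 J/m³.
2.20 × 10^5 × 4.68 × 10^113 J/m³ = 1.03 × 10^119 J/m³

1.03 × 10^119 J/m³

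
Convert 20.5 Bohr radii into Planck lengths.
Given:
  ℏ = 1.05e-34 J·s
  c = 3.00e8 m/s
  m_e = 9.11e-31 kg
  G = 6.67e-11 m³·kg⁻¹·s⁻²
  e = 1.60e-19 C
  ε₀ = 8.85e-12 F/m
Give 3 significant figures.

Bohr radius: a₀ = 4πε₀ℏ²/(m_e e²) = 5.26e-11 m
Planck length: ℓ_P = √(ℏG/c³) = 1.61e-35 m
20.5 × 5.26e-11 / 1.61e-35 = 6.69e25

6.69e25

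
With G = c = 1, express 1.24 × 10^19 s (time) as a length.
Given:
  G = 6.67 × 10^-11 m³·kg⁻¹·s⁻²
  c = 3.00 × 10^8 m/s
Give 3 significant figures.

Time → length via c.
1.24 × 10^19 s × (c) = 3.72 × 10^27 m

3.72 × 10^27 m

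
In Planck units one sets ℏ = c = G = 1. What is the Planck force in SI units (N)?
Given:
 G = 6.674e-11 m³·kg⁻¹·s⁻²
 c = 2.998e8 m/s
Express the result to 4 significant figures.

F_P = c⁴/G
  = 8.078e33 / 6.674e-11
  = 1.210e44 N

1.210e44 N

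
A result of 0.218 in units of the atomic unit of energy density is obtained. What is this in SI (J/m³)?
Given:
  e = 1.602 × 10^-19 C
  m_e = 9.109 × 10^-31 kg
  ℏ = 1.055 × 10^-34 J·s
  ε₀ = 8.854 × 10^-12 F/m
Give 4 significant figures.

One atomic unit of energy density: u_au = E_h/a₀³ = m_e⁴e¹⁰/((4πε₀)⁵ℏ⁸) = 2.929 × 10^13 J/m³.
0.218 × 2.929 × 10^13 J/m³ = 6.386 × 10^12 J/m³

6.386 × 10^12 J/m³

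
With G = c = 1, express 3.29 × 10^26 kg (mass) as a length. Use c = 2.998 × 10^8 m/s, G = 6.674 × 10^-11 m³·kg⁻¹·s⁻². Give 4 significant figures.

0.2443 m

In G = c = 1 units mass has dimensions of length; the conversion factor is G/c².
3.29 × 10^26 kg × (G/c²) = 0.2443 m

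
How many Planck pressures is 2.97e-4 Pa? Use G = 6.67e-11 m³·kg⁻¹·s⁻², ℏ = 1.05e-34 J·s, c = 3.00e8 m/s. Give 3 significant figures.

Planck pressure: p_P = c⁷/(ℏG²) = 4.68e113 Pa.
2.97e-4 / 4.68e113 = 6.34e-118

6.34e-118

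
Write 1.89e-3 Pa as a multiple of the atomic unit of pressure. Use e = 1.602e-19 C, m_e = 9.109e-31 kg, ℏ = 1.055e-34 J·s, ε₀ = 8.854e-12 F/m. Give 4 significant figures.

atomic unit of pressure: P_au = E_h/a₀³ = m_e⁴e¹⁰/((4πε₀)⁵ℏ⁸) = 2.929e13 Pa.
1.89e-3 / 2.929e13 = 6.452e-17

6.452e-17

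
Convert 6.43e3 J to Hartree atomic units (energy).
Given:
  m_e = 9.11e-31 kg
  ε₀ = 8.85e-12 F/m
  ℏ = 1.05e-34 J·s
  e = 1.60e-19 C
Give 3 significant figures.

hartree: E_h = m_e e⁴/(4πε₀ℏ)² = 4.38e-18 J.
6.43e3 / 4.38e-18 = 1.47e21

1.47e21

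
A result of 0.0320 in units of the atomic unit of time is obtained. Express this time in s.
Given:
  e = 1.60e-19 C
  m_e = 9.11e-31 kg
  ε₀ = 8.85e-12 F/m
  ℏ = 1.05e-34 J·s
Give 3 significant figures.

7.67e-19 s

One atomic unit of time: τ_au = (4πε₀)²ℏ³/(m_e e⁴) = 2.40e-17 s.
0.0320 × 2.40e-17 s = 7.67e-19 s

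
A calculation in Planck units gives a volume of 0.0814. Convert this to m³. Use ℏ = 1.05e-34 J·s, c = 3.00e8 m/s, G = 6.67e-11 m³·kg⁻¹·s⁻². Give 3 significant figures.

One Planck volume: V_P = (ℏG/c³)^(3/2) = 4.18e-105 m³.
0.0814 × 4.18e-105 m³ = 3.40e-106 m³

3.40e-106 m³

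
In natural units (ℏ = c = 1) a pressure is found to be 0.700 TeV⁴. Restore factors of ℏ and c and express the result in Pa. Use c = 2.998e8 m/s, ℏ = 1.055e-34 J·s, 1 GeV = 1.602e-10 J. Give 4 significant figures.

1.457e49 Pa

Pressure is [E]/[L]³ = [E]⁴/(ℏc)³.
1 GeV⁴ → 1/(ℏc)³ × (1 GeV in J)⁴ = 2.082e37 Pa.
Convert the energy scale: 0.700 TeV⁴ = 7.00e11 GeV⁴.
Result: 7.00e11 × 2.082e37 = 1.457e49 Pa.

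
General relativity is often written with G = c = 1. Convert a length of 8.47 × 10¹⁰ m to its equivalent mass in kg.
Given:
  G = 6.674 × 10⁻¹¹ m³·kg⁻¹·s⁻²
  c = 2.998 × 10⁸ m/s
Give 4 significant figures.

Length → mass via c²/G.
8.47 × 10¹⁰ m × (c²/G) = 1.141 × 10³⁸ kg

1.141 × 10³⁸ kg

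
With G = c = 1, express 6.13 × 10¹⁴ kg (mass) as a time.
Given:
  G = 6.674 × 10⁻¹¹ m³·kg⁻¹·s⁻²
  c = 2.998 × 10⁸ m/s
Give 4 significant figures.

Mass → time via G/c³.
6.13 × 10¹⁴ kg × (G/c³) = 1.518 × 10⁻²¹ s

1.518 × 10⁻²¹ s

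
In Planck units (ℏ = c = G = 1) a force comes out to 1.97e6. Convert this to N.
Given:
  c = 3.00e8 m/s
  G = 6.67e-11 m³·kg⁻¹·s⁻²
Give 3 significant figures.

One Planck force: F_P = c⁴/G = 1.21e44 N.
1.97e6 × 1.21e44 N = 2.39e50 N

2.39e50 N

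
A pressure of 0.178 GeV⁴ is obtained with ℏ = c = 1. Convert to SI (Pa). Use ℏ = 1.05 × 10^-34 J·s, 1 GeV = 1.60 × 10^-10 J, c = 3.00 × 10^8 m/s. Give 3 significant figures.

3.73 × 10^36 Pa

Pressure is [E]/[L]³ = [E]⁴/(ℏc)³.
1 GeV⁴ → 1/(ℏc)³ × (1 GeV in J)⁴ = 2.10 × 10^37 Pa.
Result: 0.178 × 2.10 × 10^37 = 3.73 × 10^36 Pa.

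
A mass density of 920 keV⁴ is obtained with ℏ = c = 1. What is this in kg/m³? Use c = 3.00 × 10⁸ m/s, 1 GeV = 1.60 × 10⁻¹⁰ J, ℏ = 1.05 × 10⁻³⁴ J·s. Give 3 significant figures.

0.214 kg/m³

Mass density is [E]/(c²[L]³) = [E]⁴/(ℏ³c⁵).
1 GeV⁴ → 1/(ℏ³c⁵) × (1 GeV in J)⁴ = 2.33 × 10²⁰ kg/m³.
Convert the energy scale: 920 keV⁴ = 9.20 × 10⁻²² GeV⁴.
Result: 9.20 × 10⁻²² × 2.33 × 10²⁰ = 0.214 kg/m³.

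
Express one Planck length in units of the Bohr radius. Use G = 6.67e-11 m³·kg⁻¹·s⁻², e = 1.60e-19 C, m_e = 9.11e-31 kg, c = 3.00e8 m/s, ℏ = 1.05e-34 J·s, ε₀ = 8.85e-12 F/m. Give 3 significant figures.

3.06e-25

Planck length: ℓ_P = √(ℏG/c³) = 1.61e-35 m
Bohr radius: a₀ = 4πε₀ℏ²/(m_e e²) = 5.26e-11 m
ratio = 1.61e-35 / 5.26e-11 = 3.06e-25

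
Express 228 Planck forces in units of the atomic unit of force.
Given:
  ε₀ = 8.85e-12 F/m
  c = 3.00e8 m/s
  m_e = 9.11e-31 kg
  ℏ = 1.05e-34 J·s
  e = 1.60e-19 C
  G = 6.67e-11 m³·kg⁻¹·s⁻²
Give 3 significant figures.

Planck force: F_P = c⁴/G = 1.21e44 N
atomic unit of force: F_au = E_h/a₀ = m_e²e⁶/((4πε₀)³ℏ⁴) = 8.33e-8 N
228 × 1.21e44 / 8.33e-8 = 3.32e53

3.32e53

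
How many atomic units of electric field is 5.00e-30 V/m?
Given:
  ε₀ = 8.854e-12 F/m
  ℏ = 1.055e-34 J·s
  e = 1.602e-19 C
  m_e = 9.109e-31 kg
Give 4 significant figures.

atomic unit of electric field: E_au = E_h/(e a₀) = m_e²e⁵/((4πε₀)³ℏ⁴) = 5.131e11 V/m.
5.00e-30 / 5.131e11 = 9.745e-42

9.745e-42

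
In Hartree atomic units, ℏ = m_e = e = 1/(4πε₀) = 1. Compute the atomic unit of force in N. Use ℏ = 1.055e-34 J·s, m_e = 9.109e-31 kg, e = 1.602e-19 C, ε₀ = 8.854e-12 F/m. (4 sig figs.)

8.220e-8 N

Dimensional analysis gives F_au = E_h/a₀ = m_e²e⁶/((4πε₀)³ℏ⁴).
E_h = 4.354e-18 J
a₀ = 5.297e-11 m
E_h/a₀ = 8.220e-8 N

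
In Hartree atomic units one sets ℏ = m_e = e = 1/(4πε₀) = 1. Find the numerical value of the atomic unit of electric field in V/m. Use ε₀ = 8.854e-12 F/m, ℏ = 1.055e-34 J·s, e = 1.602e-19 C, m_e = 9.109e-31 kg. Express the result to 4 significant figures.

5.131e11 V/m

E_au = E_h/(e a₀) = m_e²e⁵/((4πε₀)³ℏ⁴)
E_h = 4.354e-18 J
a₀ = 5.297e-11 m
E_h/(e·a₀) = 5.131e11 V/m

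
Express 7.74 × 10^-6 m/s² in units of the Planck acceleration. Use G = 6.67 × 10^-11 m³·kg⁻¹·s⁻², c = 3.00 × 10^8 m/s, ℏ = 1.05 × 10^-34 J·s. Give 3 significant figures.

Planck acceleration: a_P = √(c⁷/(ℏG)) = 5.59 × 10^51 m/s².
7.74 × 10^-6 / 5.59 × 10^51 = 1.39 × 10^-57

1.39 × 10^-57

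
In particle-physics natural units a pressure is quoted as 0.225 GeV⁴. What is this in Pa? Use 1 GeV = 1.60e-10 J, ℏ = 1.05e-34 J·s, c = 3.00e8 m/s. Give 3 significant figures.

Pressure is [E]/[L]³ = [E]⁴/(ℏc)³.
1 GeV⁴ → 1/(ℏc)³ × (1 GeV in J)⁴ = 2.10e37 Pa.
Result: 0.225 × 2.10e37 = 4.72e36 Pa.

4.72e36 Pa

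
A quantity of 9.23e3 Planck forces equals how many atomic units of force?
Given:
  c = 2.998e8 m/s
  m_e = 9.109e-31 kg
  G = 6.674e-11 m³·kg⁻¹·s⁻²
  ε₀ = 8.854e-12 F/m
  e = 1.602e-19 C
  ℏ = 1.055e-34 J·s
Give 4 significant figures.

1.359e55

Planck force: F_P = c⁴/G = 1.210e44 N
atomic unit of force: F_au = E_h/a₀ = m_e²e⁶/((4πε₀)³ℏ⁴) = 8.220e-8 N
9.23e3 × 1.210e44 / 8.220e-8 = 1.359e55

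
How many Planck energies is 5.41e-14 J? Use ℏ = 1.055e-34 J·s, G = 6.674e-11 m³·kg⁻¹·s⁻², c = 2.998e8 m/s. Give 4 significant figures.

Planck energy: E_P = √(ℏc⁵/G) = 1.957e9 J.
5.41e-14 / 1.957e9 = 2.765e-23

2.765e-23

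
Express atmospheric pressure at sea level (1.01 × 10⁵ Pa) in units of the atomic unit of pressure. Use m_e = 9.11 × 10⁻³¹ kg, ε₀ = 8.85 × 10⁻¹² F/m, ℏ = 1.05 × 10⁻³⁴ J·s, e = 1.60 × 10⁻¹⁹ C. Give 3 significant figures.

atomic unit of pressure: P_au = E_h/a₀³ = m_e⁴e¹⁰/((4πε₀)⁵ℏ⁸) = 3.01 × 10¹³ Pa.
1.01 × 10⁵ / 3.01 × 10¹³ = 3.35 × 10⁻⁹

3.35 × 10⁻⁹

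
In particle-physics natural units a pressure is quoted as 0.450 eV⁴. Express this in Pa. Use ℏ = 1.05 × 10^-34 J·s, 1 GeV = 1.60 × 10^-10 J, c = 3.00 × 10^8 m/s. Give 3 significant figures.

9.44 Pa

Pressure is [E]/[L]³ = [E]⁴/(ℏc)³.
1 GeV⁴ → 1/(ℏc)³ × (1 GeV in J)⁴ = 2.10 × 10^37 Pa.
Convert the energy scale: 0.450 eV⁴ = 4.50 × 10^-37 GeV⁴.
Result: 4.50 × 10^-37 × 2.10 × 10^37 = 9.44 Pa.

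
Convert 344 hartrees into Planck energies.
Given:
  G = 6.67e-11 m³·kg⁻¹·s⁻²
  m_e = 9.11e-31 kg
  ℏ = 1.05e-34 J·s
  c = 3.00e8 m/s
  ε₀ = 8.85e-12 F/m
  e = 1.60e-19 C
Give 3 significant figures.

7.70e-25

hartree: E_h = m_e e⁴/(4πε₀ℏ)² = 4.38e-18 J
Planck energy: E_P = √(ℏc⁵/G) = 1.96e9 J
344 × 4.38e-18 / 1.96e9 = 7.70e-25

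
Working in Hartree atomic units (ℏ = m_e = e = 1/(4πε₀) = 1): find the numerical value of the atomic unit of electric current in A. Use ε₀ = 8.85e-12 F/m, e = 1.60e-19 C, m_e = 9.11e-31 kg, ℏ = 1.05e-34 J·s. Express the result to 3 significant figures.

6.67e-3 A

The unique combination of the constants set to 1 with dimensions of current is I_au = e E_h/ℏ = m_e e⁵/((4πε₀)²ℏ³).
E_h = 4.38e-18 J
e·E_h/ℏ = 6.67e-3 A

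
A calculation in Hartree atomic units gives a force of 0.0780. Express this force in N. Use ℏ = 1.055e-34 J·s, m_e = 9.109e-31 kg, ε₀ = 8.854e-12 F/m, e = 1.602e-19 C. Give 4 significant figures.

One atomic unit of force: F_au = E_h/a₀ = m_e²e⁶/((4πε₀)³ℏ⁴) = 8.220e-8 N.
0.0780 × 8.220e-8 N = 6.411e-9 N

6.411e-9 N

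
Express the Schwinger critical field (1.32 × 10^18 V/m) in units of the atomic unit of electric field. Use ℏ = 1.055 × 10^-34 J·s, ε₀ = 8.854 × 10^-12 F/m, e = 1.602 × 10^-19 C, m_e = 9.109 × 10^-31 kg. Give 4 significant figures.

atomic unit of electric field: E_au = E_h/(e a₀) = m_e²e⁵/((4πε₀)³ℏ⁴) = 5.131 × 10^11 V/m.
1.32 × 10^18 / 5.131 × 10^11 = 2.573 × 10^6

2.573 × 10^6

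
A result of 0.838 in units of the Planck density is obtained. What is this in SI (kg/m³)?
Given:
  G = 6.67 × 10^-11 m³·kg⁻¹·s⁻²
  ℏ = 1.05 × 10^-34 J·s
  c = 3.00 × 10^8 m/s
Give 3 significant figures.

One Planck density: ρ_P = c⁵/(ℏG²) = 5.20 × 10^96 kg/m³.
0.838 × 5.20 × 10^96 kg/m³ = 4.36 × 10^96 kg/m³

4.36 × 10^96 kg/m³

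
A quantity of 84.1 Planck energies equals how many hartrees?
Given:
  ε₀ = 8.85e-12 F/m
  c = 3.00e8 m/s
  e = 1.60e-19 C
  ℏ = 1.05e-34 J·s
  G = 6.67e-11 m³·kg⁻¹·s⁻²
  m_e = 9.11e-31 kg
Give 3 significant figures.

Planck energy: E_P = √(ℏc⁵/G) = 1.96e9 J
hartree: E_h = m_e e⁴/(4πε₀ℏ)² = 4.38e-18 J
84.1 × 1.96e9 / 4.38e-18 = 3.76e28

3.76e28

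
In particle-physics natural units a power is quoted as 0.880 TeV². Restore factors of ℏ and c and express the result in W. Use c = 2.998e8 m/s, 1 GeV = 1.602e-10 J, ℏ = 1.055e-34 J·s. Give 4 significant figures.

Power is [E]/[T] = [E]²/ℏ.
1 GeV² → 1/ℏ × (1 GeV in J)² = 2.433e14 W.
Convert the energy scale: 0.880 TeV² = 8.80e5 GeV².
Result: 8.80e5 × 2.433e14 = 2.141e20 W.

2.141e20 W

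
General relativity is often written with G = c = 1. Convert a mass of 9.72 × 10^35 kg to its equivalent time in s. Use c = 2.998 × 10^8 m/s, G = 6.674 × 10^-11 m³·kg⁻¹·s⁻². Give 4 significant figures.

2.407 s

Mass → time via G/c³.
9.72 × 10^35 kg × (G/c³) = 2.407 s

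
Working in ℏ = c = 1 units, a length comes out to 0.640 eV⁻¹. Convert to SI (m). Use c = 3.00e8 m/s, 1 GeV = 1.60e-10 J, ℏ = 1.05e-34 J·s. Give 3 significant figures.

A length is [E]⁻¹ in ℏ=c=1; restore one factor of ℏc.
1 GeV⁻¹ → ℏc × (1 GeV in J)⁻¹ = 1.97e-16 m.
Convert the energy scale: 0.640 eV⁻¹ = 6.40e8 GeV⁻¹.
Result: 6.40e8 × 1.97e-16 = 1.26e-7 m.

1.26e-7 m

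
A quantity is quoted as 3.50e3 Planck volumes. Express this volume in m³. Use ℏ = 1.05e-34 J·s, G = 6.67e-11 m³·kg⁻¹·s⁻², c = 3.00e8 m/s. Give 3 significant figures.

One Planck volume: V_P = (ℏG/c³)^(3/2) = 4.18e-105 m³.
3.50e3 × 4.18e-105 m³ = 1.46e-101 m³

1.46e-101 m³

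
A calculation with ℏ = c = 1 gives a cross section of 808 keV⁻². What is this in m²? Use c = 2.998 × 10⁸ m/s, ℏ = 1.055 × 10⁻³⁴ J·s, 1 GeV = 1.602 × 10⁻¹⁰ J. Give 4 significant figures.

Area is [L]² = [E]⁻²·(ℏc)²; restore (ℏc)².
1 GeV⁻² → (ℏc)² × (1 GeV in J)⁻² = 3.898 × 10⁻³² m².
Convert the energy scale: 808 keV⁻² = 8.08 × 10¹⁴ GeV⁻².
Result: 8.08 × 10¹⁴ × 3.898 × 10⁻³² = 3.150 × 10⁻¹⁷ m².

3.150 × 10⁻¹⁷ m²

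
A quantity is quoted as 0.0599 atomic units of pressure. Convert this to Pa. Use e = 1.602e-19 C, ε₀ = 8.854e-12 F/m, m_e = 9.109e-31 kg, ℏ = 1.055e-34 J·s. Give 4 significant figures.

1.755e12 Pa

One atomic unit of pressure: P_au = E_h/a₀³ = m_e⁴e¹⁰/((4πε₀)⁵ℏ⁸) = 2.929e13 Pa.
0.0599 × 2.929e13 Pa = 1.755e12 Pa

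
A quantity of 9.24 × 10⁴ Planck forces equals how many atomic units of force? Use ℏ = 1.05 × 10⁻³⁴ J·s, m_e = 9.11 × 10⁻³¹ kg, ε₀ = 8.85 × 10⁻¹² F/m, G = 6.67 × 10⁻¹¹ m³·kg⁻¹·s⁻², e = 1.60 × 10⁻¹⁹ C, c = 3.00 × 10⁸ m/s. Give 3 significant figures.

1.35 × 10⁵⁶

Planck force: F_P = c⁴/G = 1.21 × 10⁴⁴ N
atomic unit of force: F_au = E_h/a₀ = m_e²e⁶/((4πε₀)³ℏ⁴) = 8.33 × 10⁻⁸ N
9.24 × 10⁴ × 1.21 × 10⁴⁴ / 8.33 × 10⁻⁸ = 1.35 × 10⁵⁶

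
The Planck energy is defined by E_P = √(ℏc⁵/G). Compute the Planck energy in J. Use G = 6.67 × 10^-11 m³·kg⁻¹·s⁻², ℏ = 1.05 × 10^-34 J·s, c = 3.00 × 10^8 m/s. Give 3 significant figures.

E_P = √(ℏc⁵/G)
  = √(3.83 × 10^18)
  = 1.96 × 10^9 J

1.96 × 10^9 J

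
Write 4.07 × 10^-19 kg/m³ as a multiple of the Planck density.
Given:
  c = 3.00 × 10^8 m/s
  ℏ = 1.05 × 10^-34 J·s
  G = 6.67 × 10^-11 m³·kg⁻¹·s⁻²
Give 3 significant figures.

7.82 × 10^-116

Planck density: ρ_P = c⁵/(ℏG²) = 5.20 × 10^96 kg/m³.
4.07 × 10^-19 / 5.20 × 10^96 = 7.82 × 10^-116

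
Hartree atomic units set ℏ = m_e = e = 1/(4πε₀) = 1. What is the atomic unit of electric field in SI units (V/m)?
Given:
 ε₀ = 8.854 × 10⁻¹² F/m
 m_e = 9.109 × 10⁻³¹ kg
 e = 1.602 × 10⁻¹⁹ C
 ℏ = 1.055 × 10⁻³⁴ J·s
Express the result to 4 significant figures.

5.131 × 10¹¹ V/m

From ℏ = m_e = e = 1/(4πε₀) = 1 the electric field scale is E_au = E_h/(e a₀) = m_e²e⁵/((4πε₀)³ℏ⁴).
E_h = 4.354 × 10⁻¹⁸ J
a₀ = 5.297 × 10⁻¹¹ m
E_h/(e·a₀) = 5.131 × 10¹¹ V/m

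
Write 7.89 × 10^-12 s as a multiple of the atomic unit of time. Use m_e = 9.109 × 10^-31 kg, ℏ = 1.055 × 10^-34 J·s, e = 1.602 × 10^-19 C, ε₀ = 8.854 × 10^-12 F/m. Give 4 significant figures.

3.256 × 10^5

atomic unit of time: τ_au = (4πε₀)²ℏ³/(m_e e⁴) = 2.423 × 10^-17 s.
7.89 × 10^-12 / 2.423 × 10^-17 = 3.256 × 10^5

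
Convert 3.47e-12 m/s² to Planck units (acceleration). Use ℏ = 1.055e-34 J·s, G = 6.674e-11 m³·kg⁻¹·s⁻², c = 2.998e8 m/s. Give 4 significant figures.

Planck acceleration: a_P = √(c⁷/(ℏG)) = 5.560e51 m/s².
3.47e-12 / 5.560e51 = 6.241e-64

6.241e-64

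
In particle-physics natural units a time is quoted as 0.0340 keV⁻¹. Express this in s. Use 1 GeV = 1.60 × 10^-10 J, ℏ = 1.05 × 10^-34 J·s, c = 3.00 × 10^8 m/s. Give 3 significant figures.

2.23 × 10^-20 s

A time is [E]⁻¹ in ℏ=c=1; restore one factor of ℏ.
1 GeV⁻¹ → ℏ × (1 GeV in J)⁻¹ = 6.56 × 10^-25 s.
Convert the energy scale: 0.0340 keV⁻¹ = 3.40 × 10^4 GeV⁻¹.
Result: 3.40 × 10^4 × 6.56 × 10^-25 = 2.23 × 10^-20 s.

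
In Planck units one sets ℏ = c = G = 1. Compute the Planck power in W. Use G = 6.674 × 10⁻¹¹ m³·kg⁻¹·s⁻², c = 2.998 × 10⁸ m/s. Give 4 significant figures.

P_P = c⁵/G
  = 2.422 × 10⁴² / 6.674 × 10⁻¹¹
  = 3.629 × 10⁵² W

3.629 × 10⁵² W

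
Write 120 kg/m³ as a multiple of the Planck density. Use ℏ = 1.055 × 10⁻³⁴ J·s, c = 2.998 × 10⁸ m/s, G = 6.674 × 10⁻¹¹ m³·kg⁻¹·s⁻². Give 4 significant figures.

2.328 × 10⁻⁹⁵

Planck density: ρ_P = c⁵/(ℏG²) = 5.154 × 10⁹⁶ kg/m³.
120 / 5.154 × 10⁹⁶ = 2.328 × 10⁻⁹⁵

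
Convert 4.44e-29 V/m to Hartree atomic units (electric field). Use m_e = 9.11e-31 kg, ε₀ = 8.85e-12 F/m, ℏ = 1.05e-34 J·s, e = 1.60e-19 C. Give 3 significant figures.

8.53e-41

atomic unit of electric field: E_au = E_h/(e a₀) = m_e²e⁵/((4πε₀)³ℏ⁴) = 5.20e11 V/m.
4.44e-29 / 5.20e11 = 8.53e-41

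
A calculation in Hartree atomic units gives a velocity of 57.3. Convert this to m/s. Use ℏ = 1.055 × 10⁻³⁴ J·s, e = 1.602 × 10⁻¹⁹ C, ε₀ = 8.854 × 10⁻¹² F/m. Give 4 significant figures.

One atomic unit of velocity: v_au = e²/(4πε₀ℏ) = 2.186 × 10⁶ m/s.
57.3 × 2.186 × 10⁶ m/s = 1.253 × 10⁸ m/s

1.253 × 10⁸ m/s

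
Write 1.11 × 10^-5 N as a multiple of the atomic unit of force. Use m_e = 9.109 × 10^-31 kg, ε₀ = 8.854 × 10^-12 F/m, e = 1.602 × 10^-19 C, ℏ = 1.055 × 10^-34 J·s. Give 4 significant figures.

135

atomic unit of force: F_au = E_h/a₀ = m_e²e⁶/((4πε₀)³ℏ⁴) = 8.220 × 10^-8 N.
1.11 × 10^-5 / 8.220 × 10^-8 = 135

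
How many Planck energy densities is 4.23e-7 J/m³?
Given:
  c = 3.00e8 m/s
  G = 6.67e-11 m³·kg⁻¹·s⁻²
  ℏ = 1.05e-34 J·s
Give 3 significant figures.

9.04e-121

Planck energy density: u_P = c⁷/(ℏG²) = 4.68e113 J/m³.
4.23e-7 / 4.68e113 = 9.04e-121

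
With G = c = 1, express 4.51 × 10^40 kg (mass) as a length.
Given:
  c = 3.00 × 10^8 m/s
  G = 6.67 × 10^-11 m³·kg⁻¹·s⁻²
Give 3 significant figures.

3.34 × 10^13 m

In G = c = 1 units mass has dimensions of length; the conversion factor is G/c².
4.51 × 10^40 kg × (G/c²) = 3.34 × 10^13 m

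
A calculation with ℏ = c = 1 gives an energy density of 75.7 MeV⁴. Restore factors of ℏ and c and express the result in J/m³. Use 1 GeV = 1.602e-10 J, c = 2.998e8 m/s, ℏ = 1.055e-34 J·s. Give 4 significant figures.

[E]/[L]³ = [E]⁴/(ℏc)³; restore (ℏc)⁻³.
1 GeV⁴ → 1/(ℏc)³ × (1 GeV in J)⁴ = 2.082e37 J/m³.
Convert the energy scale: 75.7 MeV⁴ = 7.57e-11 GeV⁴.
Result: 7.57e-11 × 2.082e37 = 1.576e27 J/m³.

1.576e27 J/m³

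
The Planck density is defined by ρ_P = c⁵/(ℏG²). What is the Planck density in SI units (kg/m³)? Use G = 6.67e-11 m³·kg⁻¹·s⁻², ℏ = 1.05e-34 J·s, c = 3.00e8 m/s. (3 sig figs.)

5.20e96 kg/m³

ρ_P = c⁵/(ℏG²)
  = 2.43e42 / 4.67e-55
  = 5.20e96 kg/m³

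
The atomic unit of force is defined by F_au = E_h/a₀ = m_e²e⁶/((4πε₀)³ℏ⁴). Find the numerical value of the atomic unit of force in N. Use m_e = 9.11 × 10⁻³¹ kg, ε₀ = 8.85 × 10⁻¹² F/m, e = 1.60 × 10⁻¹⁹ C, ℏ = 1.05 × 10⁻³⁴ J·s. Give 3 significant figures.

8.33 × 10⁻⁸ N

F_au = E_h/a₀ = m_e²e⁶/((4πε₀)³ℏ⁴)
E_h = 4.38 × 10⁻¹⁸ J
a₀ = 5.26 × 10⁻¹¹ m
E_h/a₀ = 8.33 × 10⁻⁸ N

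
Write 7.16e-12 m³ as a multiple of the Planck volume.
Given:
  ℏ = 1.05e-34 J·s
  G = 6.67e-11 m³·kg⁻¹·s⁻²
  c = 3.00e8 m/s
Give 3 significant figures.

1.71e93

Planck volume: V_P = (ℏG/c³)^(3/2) = 4.18e-105 m³.
7.16e-12 / 4.18e-105 = 1.71e93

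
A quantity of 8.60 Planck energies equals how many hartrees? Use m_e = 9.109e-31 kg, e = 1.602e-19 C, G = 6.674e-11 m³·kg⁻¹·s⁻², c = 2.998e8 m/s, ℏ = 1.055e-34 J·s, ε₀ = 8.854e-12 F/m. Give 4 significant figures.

3.865e27

Planck energy: E_P = √(ℏc⁵/G) = 1.957e9 J
hartree: E_h = m_e e⁴/(4πε₀ℏ)² = 4.354e-18 J
8.60 × 1.957e9 / 4.354e-18 = 3.865e27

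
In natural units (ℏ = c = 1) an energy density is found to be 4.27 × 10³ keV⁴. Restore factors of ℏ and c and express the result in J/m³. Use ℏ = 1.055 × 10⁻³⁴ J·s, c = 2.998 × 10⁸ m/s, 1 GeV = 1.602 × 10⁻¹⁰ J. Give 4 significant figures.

[E]/[L]³ = [E]⁴/(ℏc)³; restore (ℏc)⁻³.
1 GeV⁴ → 1/(ℏc)³ × (1 GeV in J)⁴ = 2.082 × 10³⁷ J/m³.
Convert the energy scale: 4.27 × 10³ keV⁴ = 4.27 × 10⁻²¹ GeV⁴.
Result: 4.27 × 10⁻²¹ × 2.082 × 10³⁷ = 8.888 × 10¹⁶ J/m³.

8.888 × 10¹⁶ J/m³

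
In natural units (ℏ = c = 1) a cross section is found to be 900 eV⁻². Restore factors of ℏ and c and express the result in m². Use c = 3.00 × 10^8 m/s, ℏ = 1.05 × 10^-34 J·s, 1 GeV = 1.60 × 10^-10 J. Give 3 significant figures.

Area is [L]² = [E]⁻²·(ℏc)²; restore (ℏc)².
1 GeV⁻² → (ℏc)² × (1 GeV in J)⁻² = 3.88 × 10^-32 m².
Convert the energy scale: 900 eV⁻² = 9.00 × 10^20 GeV⁻².
Result: 9.00 × 10^20 × 3.88 × 10^-32 = 3.49 × 10^-11 m².

3.49 × 10^-11 m²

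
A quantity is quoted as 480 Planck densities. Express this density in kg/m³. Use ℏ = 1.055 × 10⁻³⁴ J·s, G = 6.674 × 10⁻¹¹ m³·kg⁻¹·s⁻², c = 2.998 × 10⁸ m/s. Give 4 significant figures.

2.474 × 10⁹⁹ kg/m³

One Planck density: ρ_P = c⁵/(ℏG²) = 5.154 × 10⁹⁶ kg/m³.
480 × 5.154 × 10⁹⁶ kg/m³ = 2.474 × 10⁹⁹ kg/m³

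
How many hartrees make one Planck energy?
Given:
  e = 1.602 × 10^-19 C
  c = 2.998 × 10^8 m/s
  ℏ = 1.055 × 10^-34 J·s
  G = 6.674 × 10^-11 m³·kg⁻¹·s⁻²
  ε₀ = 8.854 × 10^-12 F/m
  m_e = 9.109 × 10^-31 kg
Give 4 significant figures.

Planck energy: E_P = √(ℏc⁵/G) = 1.957 × 10^9 J
hartree: E_h = m_e e⁴/(4πε₀ℏ)² = 4.354 × 10^-18 J
ratio = 1.957 × 10^9 / 4.354 × 10^-18 = 4.494 × 10^26

4.494 × 10^26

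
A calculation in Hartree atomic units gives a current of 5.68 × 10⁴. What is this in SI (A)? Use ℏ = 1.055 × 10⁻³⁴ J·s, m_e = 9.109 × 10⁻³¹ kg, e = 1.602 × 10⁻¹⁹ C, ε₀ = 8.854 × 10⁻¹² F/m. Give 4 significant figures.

One atomic unit of electric current: I_au = e E_h/ℏ = m_e e⁵/((4πε₀)²ℏ³) = 6.612 × 10⁻³ A.
5.68 × 10⁴ × 6.612 × 10⁻³ A = 375.6 A

375.6 A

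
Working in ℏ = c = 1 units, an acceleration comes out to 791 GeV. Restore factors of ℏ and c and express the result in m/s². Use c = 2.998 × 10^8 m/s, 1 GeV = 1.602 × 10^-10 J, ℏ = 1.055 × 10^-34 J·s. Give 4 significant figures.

3.601 × 10^35 m/s²

Acceleration is [L]/[T]² = c·[E]/ℏ.
1 GeV → c/ℏ × (1 GeV in J) = 4.552 × 10^32 m/s².
Result: 791 × 4.552 × 10^32 = 3.601 × 10^35 m/s².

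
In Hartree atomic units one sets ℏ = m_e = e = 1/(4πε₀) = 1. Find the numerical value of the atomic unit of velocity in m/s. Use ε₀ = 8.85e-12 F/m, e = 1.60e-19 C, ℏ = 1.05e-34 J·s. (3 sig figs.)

2.19e6 m/s

v_au = e²/(4πε₀ℏ)
  = 2.56e-38 / 1.17e-44
  = 2.19e6 m/s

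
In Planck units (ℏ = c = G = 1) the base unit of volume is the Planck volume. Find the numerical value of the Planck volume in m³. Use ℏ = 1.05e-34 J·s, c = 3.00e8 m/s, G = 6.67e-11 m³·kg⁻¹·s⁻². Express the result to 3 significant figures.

4.18e-105 m³

V_P = (ℏG/c³)^(3/2)
  = √(1.75e-209)
  = 4.18e-105 m³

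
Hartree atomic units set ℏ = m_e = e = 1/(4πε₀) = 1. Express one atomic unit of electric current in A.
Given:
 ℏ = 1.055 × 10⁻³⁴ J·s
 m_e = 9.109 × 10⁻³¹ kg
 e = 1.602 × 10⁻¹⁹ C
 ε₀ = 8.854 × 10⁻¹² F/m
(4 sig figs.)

6.612 × 10⁻³ A

Dimensional analysis gives I_au = e E_h/ℏ = m_e e⁵/((4πε₀)²ℏ³).
E_h = 4.354 × 10⁻¹⁸ J
e·E_h/ℏ = 6.612 × 10⁻³ A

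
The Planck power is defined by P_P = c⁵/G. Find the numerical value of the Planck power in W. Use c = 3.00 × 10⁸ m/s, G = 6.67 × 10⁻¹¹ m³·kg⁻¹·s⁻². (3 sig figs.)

P_P = c⁵/G
  = 2.43 × 10⁴² / 6.67 × 10⁻¹¹
  = 3.64 × 10⁵² W

3.64 × 10⁵² W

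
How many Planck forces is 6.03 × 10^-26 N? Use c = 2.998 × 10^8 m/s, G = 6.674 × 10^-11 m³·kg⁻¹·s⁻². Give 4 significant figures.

4.982 × 10^-70

Planck force: F_P = c⁴/G = 1.210 × 10^44 N.
6.03 × 10^-26 / 1.210 × 10^44 = 4.982 × 10^-70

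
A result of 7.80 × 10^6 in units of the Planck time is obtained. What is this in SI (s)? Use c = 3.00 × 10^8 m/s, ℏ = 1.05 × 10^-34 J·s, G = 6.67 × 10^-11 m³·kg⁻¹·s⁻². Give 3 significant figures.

One Planck time: t_P = √(ℏG/c⁵) = 5.37 × 10^-44 s.
7.80 × 10^6 × 5.37 × 10^-44 s = 4.19 × 10^-37 s

4.19 × 10^-37 s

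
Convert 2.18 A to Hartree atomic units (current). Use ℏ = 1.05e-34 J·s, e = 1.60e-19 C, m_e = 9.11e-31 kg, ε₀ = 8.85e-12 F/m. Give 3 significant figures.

atomic unit of electric current: I_au = e E_h/ℏ = m_e e⁵/((4πε₀)²ℏ³) = 6.67e-3 A.
2.18 / 6.67e-3 = 327

327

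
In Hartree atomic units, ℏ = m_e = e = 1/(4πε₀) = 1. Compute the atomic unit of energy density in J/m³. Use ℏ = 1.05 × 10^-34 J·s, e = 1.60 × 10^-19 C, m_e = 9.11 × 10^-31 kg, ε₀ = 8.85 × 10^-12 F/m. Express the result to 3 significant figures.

3.01 × 10^13 J/m³

From ℏ = m_e = e = 1/(4πε₀) = 1 the energy density scale is u_au = E_h/a₀³ = m_e⁴e¹⁰/((4πε₀)⁵ℏ⁸).
E_h = 4.38 × 10^-18 J
a₀ = 5.26 × 10^-11 m
E_h/a₀³ = 3.01 × 10^13 J/m³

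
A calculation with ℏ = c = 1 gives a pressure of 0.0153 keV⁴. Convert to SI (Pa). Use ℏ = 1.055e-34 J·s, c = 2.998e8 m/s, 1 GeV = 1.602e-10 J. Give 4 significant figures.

Pressure is [E]/[L]³ = [E]⁴/(ℏc)³.
1 GeV⁴ → 1/(ℏc)³ × (1 GeV in J)⁴ = 2.082e37 Pa.
Convert the energy scale: 0.0153 keV⁴ = 1.53e-26 GeV⁴.
Result: 1.53e-26 × 2.082e37 = 3.185e11 Pa.

3.185e11 Pa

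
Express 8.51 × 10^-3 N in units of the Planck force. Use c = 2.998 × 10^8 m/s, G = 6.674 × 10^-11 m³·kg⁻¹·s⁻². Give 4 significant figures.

Planck force: F_P = c⁴/G = 1.210 × 10^44 N.
8.51 × 10^-3 / 1.210 × 10^44 = 7.031 × 10^-47

7.031 × 10^-47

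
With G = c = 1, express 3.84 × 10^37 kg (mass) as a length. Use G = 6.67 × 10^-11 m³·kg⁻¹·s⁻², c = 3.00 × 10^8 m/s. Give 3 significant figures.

In G = c = 1 units mass has dimensions of length; the conversion factor is G/c².
3.84 × 10^37 kg × (G/c²) = 2.85 × 10^10 m

2.85 × 10^10 m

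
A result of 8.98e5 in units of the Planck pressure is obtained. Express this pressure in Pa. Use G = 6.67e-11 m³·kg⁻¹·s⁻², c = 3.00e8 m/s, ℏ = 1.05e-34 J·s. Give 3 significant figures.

4.20e119 Pa

One Planck pressure: p_P = c⁷/(ℏG²) = 4.68e113 Pa.
8.98e5 × 4.68e113 Pa = 4.20e119 Pa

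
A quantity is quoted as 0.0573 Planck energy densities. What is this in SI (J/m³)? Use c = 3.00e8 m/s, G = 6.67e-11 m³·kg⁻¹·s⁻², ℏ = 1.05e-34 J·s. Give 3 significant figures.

One Planck energy density: u_P = c⁷/(ℏG²) = 4.68e113 J/m³.
0.0573 × 4.68e113 J/m³ = 2.68e112 J/m³

2.68e112 J/m³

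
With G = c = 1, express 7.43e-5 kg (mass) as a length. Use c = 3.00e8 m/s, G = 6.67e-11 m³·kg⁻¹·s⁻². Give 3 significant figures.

In G = c = 1 units mass has dimensions of length; the conversion factor is G/c².
7.43e-5 kg × (G/c²) = 5.51e-32 m

5.51e-32 m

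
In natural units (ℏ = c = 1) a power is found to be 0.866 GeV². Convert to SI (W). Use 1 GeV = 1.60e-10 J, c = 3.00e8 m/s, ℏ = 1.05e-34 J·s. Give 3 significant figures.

Power is [E]/[T] = [E]²/ℏ.
1 GeV² → 1/ℏ × (1 GeV in J)² = 2.44e14 W.
Result: 0.866 × 2.44e14 = 2.11e14 W.

2.11e14 W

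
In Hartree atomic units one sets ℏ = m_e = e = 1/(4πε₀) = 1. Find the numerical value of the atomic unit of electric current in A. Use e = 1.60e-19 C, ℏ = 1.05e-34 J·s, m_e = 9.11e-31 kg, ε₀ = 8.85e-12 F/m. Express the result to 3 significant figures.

I_au = e E_h/ℏ = m_e e⁵/((4πε₀)²ℏ³)
E_h = 4.38e-18 J
e·E_h/ℏ = 6.67e-3 A

6.67e-3 A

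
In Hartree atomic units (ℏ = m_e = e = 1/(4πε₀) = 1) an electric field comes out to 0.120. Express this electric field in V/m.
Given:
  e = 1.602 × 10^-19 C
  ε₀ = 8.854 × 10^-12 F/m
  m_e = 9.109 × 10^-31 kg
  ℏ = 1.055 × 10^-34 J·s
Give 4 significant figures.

One atomic unit of electric field: E_au = E_h/(e a₀) = m_e²e⁵/((4πε₀)³ℏ⁴) = 5.131 × 10^11 V/m.
0.120 × 5.131 × 10^11 V/m = 6.157 × 10^10 V/m

6.157 × 10^10 V/m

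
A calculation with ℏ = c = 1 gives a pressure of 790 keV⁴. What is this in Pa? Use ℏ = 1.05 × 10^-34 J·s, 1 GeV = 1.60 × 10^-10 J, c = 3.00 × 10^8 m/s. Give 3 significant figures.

1.66 × 10^16 Pa

Pressure is [E]/[L]³ = [E]⁴/(ℏc)³.
1 GeV⁴ → 1/(ℏc)³ × (1 GeV in J)⁴ = 2.10 × 10^37 Pa.
Convert the energy scale: 790 keV⁴ = 7.90 × 10^-22 GeV⁴.
Result: 7.90 × 10^-22 × 2.10 × 10^37 = 1.66 × 10^16 Pa.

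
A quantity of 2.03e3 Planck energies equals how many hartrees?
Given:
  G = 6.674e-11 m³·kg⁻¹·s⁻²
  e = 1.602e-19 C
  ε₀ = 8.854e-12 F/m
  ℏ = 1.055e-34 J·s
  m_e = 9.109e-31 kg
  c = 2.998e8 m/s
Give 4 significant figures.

Planck energy: E_P = √(ℏc⁵/G) = 1.957e9 J
hartree: E_h = m_e e⁴/(4πε₀ℏ)² = 4.354e-18 J
2.03e3 × 1.957e9 / 4.354e-18 = 9.122e29

9.122e29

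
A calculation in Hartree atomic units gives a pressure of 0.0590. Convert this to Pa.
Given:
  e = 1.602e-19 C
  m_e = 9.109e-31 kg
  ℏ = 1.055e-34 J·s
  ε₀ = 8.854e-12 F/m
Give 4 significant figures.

One atomic unit of pressure: P_au = E_h/a₀³ = m_e⁴e¹⁰/((4πε₀)⁵ℏ⁸) = 2.929e13 Pa.
0.0590 × 2.929e13 Pa = 1.728e12 Pa

1.728e12 Pa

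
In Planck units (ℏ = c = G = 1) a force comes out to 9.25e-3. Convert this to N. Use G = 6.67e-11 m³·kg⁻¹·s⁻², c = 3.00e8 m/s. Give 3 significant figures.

1.12e42 N

One Planck force: F_P = c⁴/G = 1.21e44 N.
9.25e-3 × 1.21e44 N = 1.12e42 N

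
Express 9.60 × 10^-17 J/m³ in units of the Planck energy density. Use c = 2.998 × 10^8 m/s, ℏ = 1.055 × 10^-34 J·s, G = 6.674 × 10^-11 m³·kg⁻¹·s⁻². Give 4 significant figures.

Planck energy density: u_P = c⁷/(ℏG²) = 4.632 × 10^113 J/m³.
9.60 × 10^-17 / 4.632 × 10^113 = 2.072 × 10^-130

2.072 × 10^-130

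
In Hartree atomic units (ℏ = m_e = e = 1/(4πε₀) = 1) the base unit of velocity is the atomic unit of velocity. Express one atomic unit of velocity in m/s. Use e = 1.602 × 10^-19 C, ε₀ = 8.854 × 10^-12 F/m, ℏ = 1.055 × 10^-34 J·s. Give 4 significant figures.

v_au = e²/(4πε₀ℏ)
  = 2.566 × 10^-38 / 1.174 × 10^-44
  = 2.186 × 10^6 m/s

2.186 × 10^6 m/s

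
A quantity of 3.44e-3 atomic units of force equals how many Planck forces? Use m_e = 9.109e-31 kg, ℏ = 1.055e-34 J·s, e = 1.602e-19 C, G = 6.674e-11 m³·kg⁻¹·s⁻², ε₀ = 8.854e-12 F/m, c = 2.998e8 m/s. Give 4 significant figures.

2.336e-54

atomic unit of force: F_au = E_h/a₀ = m_e²e⁶/((4πε₀)³ℏ⁴) = 8.220e-8 N
Planck force: F_P = c⁴/G = 1.210e44 N
3.44e-3 × 8.220e-8 / 1.210e44 = 2.336e-54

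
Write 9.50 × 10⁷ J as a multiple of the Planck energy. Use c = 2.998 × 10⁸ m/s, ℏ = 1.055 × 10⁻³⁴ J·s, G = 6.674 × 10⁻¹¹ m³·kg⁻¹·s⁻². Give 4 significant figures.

Planck energy: E_P = √(ℏc⁵/G) = 1.957 × 10⁹ J.
9.50 × 10⁷ / 1.957 × 10⁹ = 0.04855

0.04855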